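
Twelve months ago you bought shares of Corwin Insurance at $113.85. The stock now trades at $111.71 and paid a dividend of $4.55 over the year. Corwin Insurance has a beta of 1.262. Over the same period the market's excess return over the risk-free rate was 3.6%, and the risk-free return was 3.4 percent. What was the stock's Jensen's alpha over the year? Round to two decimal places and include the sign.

Realised HPR = (P1 + D1 − P0) / P0 = (111.71 + 4.55 − 113.85) / 113.85 = 2.41 / 113.85 = 2.1168%
CAPM required = R_f + β·MRP = 3.4% + 1.262 × 3.6% = 7.9432%
α = realised − required = 2.1168% − 7.9432% = -5.83%

-5.83%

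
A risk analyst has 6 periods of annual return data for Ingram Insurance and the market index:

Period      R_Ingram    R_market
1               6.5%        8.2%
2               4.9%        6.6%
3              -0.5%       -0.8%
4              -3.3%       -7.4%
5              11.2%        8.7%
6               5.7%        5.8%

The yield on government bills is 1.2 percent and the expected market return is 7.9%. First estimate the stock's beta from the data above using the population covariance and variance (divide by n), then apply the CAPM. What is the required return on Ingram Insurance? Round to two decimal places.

6.35%

Mean R_i = (6.5 + 4.9 − 0.5 − 3.3 + 11.2 + 5.7) / 6 = 4.0833%
Mean R_m = (8.2 + 6.6 − 0.8 − 7.4 + 8.7 + 5.8) / 6 = 3.5167%
Σ(R_i − R̄_i)(R_m − R̄_m) = 154.8017  ⇒  Cov = 154.8017 / 6 = 25.8003
Σ(R_m − R̄_m)² = 201.3283  ⇒  Var(R_m) = 201.3283 / 6 = 33.5547
β = Cov / Var(R_m) = 25.8003 / 33.5547 = 0.7689
MRP = 7.9% − 1.2% = 6.70%
E(R) = R_f + β × MRP = 1.2% + 0.7689 × 6.7% = 6.35%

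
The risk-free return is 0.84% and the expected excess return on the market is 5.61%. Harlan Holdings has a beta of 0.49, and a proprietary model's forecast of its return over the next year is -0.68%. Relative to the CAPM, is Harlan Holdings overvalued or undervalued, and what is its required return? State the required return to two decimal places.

Overvalued; required return 3.59%

Required return = R_f + β·MRP = 0.84% + 0.49 × 5.61% = 3.59%
Forecast -0.68% < required 3.59% → the stock plots below the SML → overvalued.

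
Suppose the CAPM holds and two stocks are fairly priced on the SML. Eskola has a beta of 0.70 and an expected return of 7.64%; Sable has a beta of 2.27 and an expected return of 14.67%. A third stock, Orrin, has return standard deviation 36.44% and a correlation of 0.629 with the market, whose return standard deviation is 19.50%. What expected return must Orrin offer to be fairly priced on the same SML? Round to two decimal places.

9.77%

MRP = (14.67% − 7.64%) / (2.27 − 0.70) = 4.4777%
R_f = 7.64% − 0.70 × 4.4777% = 4.5056%
β_Orrin = ρ·σ_i/σ_m = 0.629 × 36.44 / 19.50 = 1.1754
E(R_Orrin) = R_f + β × MRP = 4.5056% + 1.1754 × 4.4777% = 9.77%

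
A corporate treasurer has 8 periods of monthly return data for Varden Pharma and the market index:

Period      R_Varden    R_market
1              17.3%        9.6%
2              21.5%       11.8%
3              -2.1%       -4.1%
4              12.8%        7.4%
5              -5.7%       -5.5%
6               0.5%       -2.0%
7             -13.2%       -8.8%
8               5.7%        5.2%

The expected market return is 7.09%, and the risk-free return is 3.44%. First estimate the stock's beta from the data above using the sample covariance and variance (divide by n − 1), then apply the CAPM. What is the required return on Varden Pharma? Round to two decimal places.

Mean R_i = (17.3 + 21.5 − 2.1 + 12.8 − 5.7 + 0.5 − 13.2 + 5.7) / 8 = 4.6000%
Mean R_m = (9.6 + 11.8 − 4.1 + 7.4 − 5.5 − 2.0 − 8.8 + 5.2) / 8 = 1.7000%
Σ(R_i − R̄_i)(R_m − R̄_m) = 636.7000  ⇒  Cov = 636.7000 / 7 = 90.9571
Σ(R_m − R̄_m)² = 418.5800  ⇒  Var(R_m) = 418.5800 / 7 = 59.7971
β = Cov / Var(R_m) = 90.9571 / 59.7971 = 1.5211
MRP = 7.09% − 3.44% = 3.65%
E(R) = R_f + β × MRP = 3.44% + 1.5211 × 3.65% = 8.99%

8.99%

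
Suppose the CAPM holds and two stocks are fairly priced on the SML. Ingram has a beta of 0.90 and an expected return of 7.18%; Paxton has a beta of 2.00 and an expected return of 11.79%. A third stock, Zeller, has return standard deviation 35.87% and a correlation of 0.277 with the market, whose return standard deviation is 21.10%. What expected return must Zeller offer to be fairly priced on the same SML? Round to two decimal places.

MRP = (11.79% − 7.18%) / (2.00 − 0.90) = 4.1909%
R_f = 7.18% − 0.90 × 4.1909% = 3.4082%
β_Zeller = ρ·σ_i/σ_m = 0.277 × 35.87 / 21.10 = 0.4709
E(R_Zeller) = R_f + β × MRP = 3.4082% + 0.4709 × 4.1909% = 5.38%

5.38%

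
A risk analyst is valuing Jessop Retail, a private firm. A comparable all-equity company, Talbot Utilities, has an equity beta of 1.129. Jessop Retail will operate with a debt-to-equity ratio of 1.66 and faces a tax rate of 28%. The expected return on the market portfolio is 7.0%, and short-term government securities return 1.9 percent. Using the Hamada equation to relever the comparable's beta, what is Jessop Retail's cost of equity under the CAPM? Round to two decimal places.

β_L = β_U × [1 + (1 − t)(D/E)] = 1.129 × [1 + (1 − 0.28) × 1.66]
    = 1.129 × [1 + 0.72 × 1.66] = 1.129 × 2.1952 = 2.4784
MRP = 7.0% − 1.9% = 5.10%
E(R) = R_f + β_L × MRP = 1.9% + 2.4784 × 5.1% = 14.54%

14.54%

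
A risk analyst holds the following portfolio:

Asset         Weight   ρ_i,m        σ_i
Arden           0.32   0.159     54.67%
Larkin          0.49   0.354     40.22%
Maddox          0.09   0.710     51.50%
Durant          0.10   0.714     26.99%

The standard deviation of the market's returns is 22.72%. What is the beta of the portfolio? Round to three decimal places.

β_Arden = 0.159 × 54.67% / 22.72% = 0.3826
β_Larkin = 0.354 × 40.22% / 22.72% = 0.6267
β_Maddox = 0.710 × 51.50% / 22.72% = 1.6094
β_Durant = 0.714 × 26.99% / 22.72% = 0.8482
β_P = Σ w_i β_i = 0.32×0.3826 + 0.49×0.6267 + 0.09×1.6094 + 0.10×0.8482 = 0.6592

0.659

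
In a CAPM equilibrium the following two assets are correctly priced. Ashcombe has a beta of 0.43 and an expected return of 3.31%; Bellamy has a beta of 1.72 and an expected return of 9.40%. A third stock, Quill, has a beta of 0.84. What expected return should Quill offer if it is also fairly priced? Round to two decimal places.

5.25%

MRP (SML slope) = (9.40% − 3.31%) / (1.72 − 0.43) = 6.09% / 1.29 = 4.7209%
R_f (intercept) = 3.31% − 0.43 × 4.7209% = 1.2800%
E(R_Quill) = R_f + β × MRP = 1.2800% + 0.84 × 4.7209% = 5.25%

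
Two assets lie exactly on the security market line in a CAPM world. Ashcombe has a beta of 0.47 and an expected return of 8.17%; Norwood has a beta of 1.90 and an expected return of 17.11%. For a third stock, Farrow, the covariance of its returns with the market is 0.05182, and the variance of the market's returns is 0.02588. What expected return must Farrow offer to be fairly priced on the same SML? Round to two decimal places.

MRP = (17.11% − 8.17%) / (1.90 − 0.47) = 6.2517%
R_f = 8.17% − 0.47 × 6.2517% = 5.2317%
β_Farrow = Cov / Var(R_m) = 0.05182 / 0.02588 = 2.0023
E(R_Farrow) = R_f + β × MRP = 5.2317% + 2.0023 × 6.2517% = 17.75%

17.75%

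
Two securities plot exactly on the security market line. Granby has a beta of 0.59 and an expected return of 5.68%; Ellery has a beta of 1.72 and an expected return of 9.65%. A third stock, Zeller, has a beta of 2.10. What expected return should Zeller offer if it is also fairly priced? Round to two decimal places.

10.99%

MRP (SML slope) = (9.65% − 5.68%) / (1.72 − 0.59) = 3.97% / 1.13 = 3.5133%
R_f (intercept) = 5.68% − 0.59 × 3.5133% = 3.6072%
E(R_Zeller) = R_f + β × MRP = 3.6072% + 2.10 × 3.5133% = 10.99%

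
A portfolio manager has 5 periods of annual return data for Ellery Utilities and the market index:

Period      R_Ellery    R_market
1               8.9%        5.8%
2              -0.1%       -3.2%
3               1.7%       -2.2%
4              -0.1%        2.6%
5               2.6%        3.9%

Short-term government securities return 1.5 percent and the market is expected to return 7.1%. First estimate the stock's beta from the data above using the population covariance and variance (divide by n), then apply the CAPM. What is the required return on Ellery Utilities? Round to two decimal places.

Mean R_i = (8.9 − 0.1 + 1.7 − 0.1 + 2.6) / 5 = 2.6000%
Mean R_m = (5.8 − 3.2 − 2.2 + 2.6 + 3.9) / 5 = 1.3800%
Σ(R_i − R̄_i)(R_m − R̄_m) = 40.1400  ⇒  Cov = 40.1400 / 5 = 8.0280
Σ(R_m − R̄_m)² = 61.1680  ⇒  Var(R_m) = 61.1680 / 5 = 12.2336
β = Cov / Var(R_m) = 8.0280 / 12.2336 = 0.6562
MRP = 7.1% − 1.5% = 5.60%
E(R) = R_f + β × MRP = 1.5% + 0.6562 × 5.6% = 5.17%

5.17%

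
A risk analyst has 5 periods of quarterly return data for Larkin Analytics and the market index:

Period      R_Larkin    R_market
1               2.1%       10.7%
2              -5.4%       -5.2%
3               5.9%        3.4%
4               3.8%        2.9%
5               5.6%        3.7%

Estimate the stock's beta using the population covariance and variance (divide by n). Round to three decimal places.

Mean R_i = (2.1 − 5.4 + 5.9 + 3.8 + 5.6) / 5 = 2.4000%
Mean R_m = (10.7 − 5.2 + 3.4 + 2.9 + 3.7) / 5 = 3.1000%
Σ(R_i − R̄_i)(R_m − R̄_m) = 65.1500  ⇒  Cov = 65.1500 / 5 = 13.0300
Σ(R_m − R̄_m)² = 127.1400  ⇒  Var(R_m) = 127.1400 / 5 = 25.4280
β = Cov / Var(R_m) = 13.0300 / 25.4280 = 0.5124

0.512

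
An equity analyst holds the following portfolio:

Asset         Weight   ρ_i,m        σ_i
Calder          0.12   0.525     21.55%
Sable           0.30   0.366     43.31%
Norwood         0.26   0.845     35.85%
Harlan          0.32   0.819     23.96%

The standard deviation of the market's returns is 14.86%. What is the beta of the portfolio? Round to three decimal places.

1.364

β_Calder = 0.525 × 21.55% / 14.86% = 0.7614
β_Sable = 0.366 × 43.31% / 14.86% = 1.0667
β_Norwood = 0.845 × 35.85% / 14.86% = 2.0386
β_Harlan = 0.819 × 23.96% / 14.86% = 1.3205
β_P = Σ w_i β_i = 0.12×0.7614 + 0.30×1.0667 + 0.26×2.0386 + 0.32×1.3205 = 1.3640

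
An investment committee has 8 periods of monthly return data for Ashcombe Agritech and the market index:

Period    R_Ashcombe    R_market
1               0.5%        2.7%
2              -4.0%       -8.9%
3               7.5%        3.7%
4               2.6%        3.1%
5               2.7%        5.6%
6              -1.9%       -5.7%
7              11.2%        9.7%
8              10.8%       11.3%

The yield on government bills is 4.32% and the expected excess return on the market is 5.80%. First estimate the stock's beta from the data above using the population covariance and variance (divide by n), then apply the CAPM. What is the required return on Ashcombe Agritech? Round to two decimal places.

Mean R_i = (0.5 − 4.0 + 7.5 + 2.6 + 2.7 − 1.9 + 11.2 + 10.8) / 8 = 3.6750%
Mean R_m = (2.7 − 8.9 + 3.7 + 3.1 + 5.6 − 5.7 + 9.7 + 11.3) / 8 = 2.6875%
Σ(R_i − R̄_i)(R_m − R̄_m) = 250.3775  ⇒  Cov = 250.3775 / 8 = 31.2972
Σ(R_m − R̄_m)² = 337.6488  ⇒  Var(R_m) = 337.6488 / 8 = 42.2061
β = Cov / Var(R_m) = 31.2972 / 42.2061 = 0.7415
E(R) = R_f + β × MRP = 4.32% + 0.7415 × 5.80% = 8.62%

8.62%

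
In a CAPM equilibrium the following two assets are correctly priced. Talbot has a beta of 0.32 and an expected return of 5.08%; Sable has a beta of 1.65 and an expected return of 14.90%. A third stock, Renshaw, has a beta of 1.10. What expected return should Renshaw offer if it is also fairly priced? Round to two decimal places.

MRP (SML slope) = (14.90% − 5.08%) / (1.65 − 0.32) = 9.82% / 1.33 = 7.3835%
R_f (intercept) = 5.08% − 0.32 × 7.3835% = 2.7173%
E(R_Renshaw) = R_f + β × MRP = 2.7173% + 1.10 × 7.3835% = 10.84%

10.84%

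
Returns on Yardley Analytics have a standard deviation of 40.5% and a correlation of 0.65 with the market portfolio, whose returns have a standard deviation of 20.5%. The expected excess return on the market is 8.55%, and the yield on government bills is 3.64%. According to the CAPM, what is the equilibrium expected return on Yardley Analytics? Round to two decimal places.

β = ρ × σ_i / σ_m = 0.65 × 40.5% / 20.5% = 1.2841
E(R) = 3.64% + 1.2841 × 8.55% = 14.62%

14.62%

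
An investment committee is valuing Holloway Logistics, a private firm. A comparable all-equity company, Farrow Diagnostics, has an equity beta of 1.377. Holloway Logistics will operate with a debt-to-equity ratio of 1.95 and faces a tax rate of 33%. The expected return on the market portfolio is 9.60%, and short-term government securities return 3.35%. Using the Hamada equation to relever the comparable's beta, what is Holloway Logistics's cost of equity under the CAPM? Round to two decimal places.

23.20%

β_L = β_U × [1 + (1 − t)(D/E)] = 1.377 × [1 + (1 − 0.33) × 1.95]
    = 1.377 × [1 + 0.67 × 1.95] = 1.377 × 2.3065 = 3.1761
MRP = 9.60% − 3.35% = 6.25%
E(R) = R_f + β_L × MRP = 3.35% + 3.1761 × 6.25% = 23.20%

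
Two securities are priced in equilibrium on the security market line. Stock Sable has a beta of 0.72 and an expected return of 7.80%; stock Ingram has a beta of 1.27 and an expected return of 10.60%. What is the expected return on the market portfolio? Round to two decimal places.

9.23%

Both satisfy E(R) = R_f + β·MRP, so the slope of the SML is
MRP = (10.60% − 7.80%) / (1.27 − 0.72) = 2.80% / 0.55 = 5.0909%
R_f = E(R_Sable) − β_Sable·MRP = 7.80% − 0.72 × 5.0909% = 4.1346%
E(R_m) = R_f + MRP = 4.1346% + 5.0909% = 9.23%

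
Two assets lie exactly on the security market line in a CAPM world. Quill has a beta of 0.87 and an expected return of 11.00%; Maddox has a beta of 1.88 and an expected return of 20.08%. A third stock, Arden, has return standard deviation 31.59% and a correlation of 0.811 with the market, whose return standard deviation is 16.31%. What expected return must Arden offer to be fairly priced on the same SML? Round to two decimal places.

17.30%

MRP = (20.08% − 11.00%) / (1.88 − 0.87) = 8.9901%
R_f = 11.00% − 0.87 × 8.9901% = 3.1786%
β_Arden = ρ·σ_i/σ_m = 0.811 × 31.59 / 16.31 = 1.5708
E(R_Arden) = R_f + β × MRP = 3.1786% + 1.5708 × 8.9901% = 17.30%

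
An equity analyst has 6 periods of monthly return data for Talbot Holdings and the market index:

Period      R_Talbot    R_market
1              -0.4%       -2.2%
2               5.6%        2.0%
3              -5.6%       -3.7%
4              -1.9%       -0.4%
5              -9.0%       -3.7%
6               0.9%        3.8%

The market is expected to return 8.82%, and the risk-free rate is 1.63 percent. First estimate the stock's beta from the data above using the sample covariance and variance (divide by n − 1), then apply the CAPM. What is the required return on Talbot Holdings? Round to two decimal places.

Mean R_i = (-0.4 + 5.6 − 5.6 − 1.9 − 9.0 + 0.9) / 6 = -1.7333%
Mean R_m = (-2.2 + 2.0 − 3.7 − 0.4 − 3.7 + 3.8) / 6 = -0.7000%
Σ(R_i − R̄_i)(R_m − R̄_m) = 63.0000  ⇒  Cov = 63.0000 / 5 = 12.6000
Σ(R_m − R̄_m)² = 47.8800  ⇒  Var(R_m) = 47.8800 / 5 = 9.5760
β = Cov / Var(R_m) = 12.6000 / 9.5760 = 1.3158
MRP = 8.82% − 1.63% = 7.19%
E(R) = R_f + β × MRP = 1.63% + 1.3158 × 7.19% = 11.09%

11.09%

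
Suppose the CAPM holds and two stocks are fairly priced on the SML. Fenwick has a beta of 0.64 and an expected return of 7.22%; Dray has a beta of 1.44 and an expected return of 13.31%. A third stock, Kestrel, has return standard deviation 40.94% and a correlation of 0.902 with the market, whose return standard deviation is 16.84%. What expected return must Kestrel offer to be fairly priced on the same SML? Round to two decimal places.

19.04%

MRP = (13.31% − 7.22%) / (1.44 − 0.64) = 7.6125%
R_f = 7.22% − 0.64 × 7.6125% = 2.3480%
β_Kestrel = ρ·σ_i/σ_m = 0.902 × 40.94 / 16.84 = 2.1929
E(R_Kestrel) = R_f + β × MRP = 2.3480% + 2.1929 × 7.6125% = 19.04%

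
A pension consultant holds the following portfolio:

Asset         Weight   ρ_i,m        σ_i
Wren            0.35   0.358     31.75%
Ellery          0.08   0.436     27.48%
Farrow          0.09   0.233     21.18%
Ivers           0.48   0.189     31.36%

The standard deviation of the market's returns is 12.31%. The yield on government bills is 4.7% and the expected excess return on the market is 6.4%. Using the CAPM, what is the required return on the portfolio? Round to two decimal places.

β_Wren = 0.358 × 31.75% / 12.31% = 0.9234
β_Ellery = 0.436 × 27.48% / 12.31% = 0.9733
β_Farrow = 0.233 × 21.18% / 12.31% = 0.4009
β_Ivers = 0.189 × 31.36% / 12.31% = 0.4815
β_P = Σ w_i β_i = 0.35×0.9234 + 0.08×0.9733 + 0.09×0.4009 + 0.48×0.4815 = 0.6683
E(R_P) = R_f + β_P × MRP = 4.7% + 0.6683 × 6.4% = 8.98%

8.98%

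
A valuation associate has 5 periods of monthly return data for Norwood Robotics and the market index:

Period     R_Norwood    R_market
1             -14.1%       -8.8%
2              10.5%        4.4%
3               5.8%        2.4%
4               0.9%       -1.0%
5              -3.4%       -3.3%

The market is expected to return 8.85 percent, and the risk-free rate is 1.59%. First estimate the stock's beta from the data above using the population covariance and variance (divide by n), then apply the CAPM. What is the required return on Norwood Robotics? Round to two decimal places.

Mean R_i = (-14.1 + 10.5 + 5.8 + 0.9 − 3.4) / 5 = -0.0600%
Mean R_m = (-8.8 + 4.4 + 2.4 − 1.0 − 3.3) / 5 = -1.2600%
Σ(R_i − R̄_i)(R_m − R̄_m) = 194.1420  ⇒  Cov = 194.1420 / 5 = 38.8284
Σ(R_m − R̄_m)² = 106.5120  ⇒  Var(R_m) = 106.5120 / 5 = 21.3024
β = Cov / Var(R_m) = 38.8284 / 21.3024 = 1.8227
MRP = 8.85% − 1.59% = 7.26%
E(R) = R_f + β × MRP = 1.59% + 1.8227 × 7.26% = 14.82%

14.82%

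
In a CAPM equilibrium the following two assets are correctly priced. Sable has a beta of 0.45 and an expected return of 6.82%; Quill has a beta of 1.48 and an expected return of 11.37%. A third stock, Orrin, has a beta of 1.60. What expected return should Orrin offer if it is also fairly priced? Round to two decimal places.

MRP (SML slope) = (11.37% − 6.82%) / (1.48 − 0.45) = 4.55% / 1.03 = 4.4175%
R_f (intercept) = 6.82% − 0.45 × 4.4175% = 4.8321%
E(R_Orrin) = R_f + β × MRP = 4.8321% + 1.60 × 4.4175% = 11.90%

11.90%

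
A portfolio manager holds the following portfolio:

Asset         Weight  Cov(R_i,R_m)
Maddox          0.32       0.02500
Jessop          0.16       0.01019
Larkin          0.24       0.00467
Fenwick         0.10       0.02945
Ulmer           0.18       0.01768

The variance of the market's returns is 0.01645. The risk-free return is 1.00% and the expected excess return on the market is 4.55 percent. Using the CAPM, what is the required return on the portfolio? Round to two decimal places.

β_Maddox = 0.02500 / 0.01645 = 1.5198
β_Jessop = 0.01019 / 0.01645 = 0.6195
β_Larkin = 0.00467 / 0.01645 = 0.2839
β_Fenwick = 0.02945 / 0.01645 = 1.7903
β_Ulmer = 0.01768 / 0.01645 = 1.0748
β_P = Σ w_i β_i = 0.32×1.5198 + 0.16×0.6195 + 0.24×0.2839 + 0.10×1.7903 + 0.18×1.0748 = 1.0261
E(R_P) = R_f + β_P × MRP = 1.00% + 1.0261 × 4.55% = 5.67%

5.67%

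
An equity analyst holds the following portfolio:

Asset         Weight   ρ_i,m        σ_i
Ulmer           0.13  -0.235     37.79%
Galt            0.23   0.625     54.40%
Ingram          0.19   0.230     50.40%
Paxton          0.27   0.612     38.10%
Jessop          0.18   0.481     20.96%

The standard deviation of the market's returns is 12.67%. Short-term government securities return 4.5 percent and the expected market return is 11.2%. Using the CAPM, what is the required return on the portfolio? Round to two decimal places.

β_Ulmer = -0.235 × 37.79% / 12.67% = -0.7009
β_Galt = 0.625 × 54.40% / 12.67% = 2.6835
β_Ingram = 0.230 × 50.40% / 12.67% = 0.9149
β_Paxton = 0.612 × 38.10% / 12.67% = 1.8403
β_Jessop = 0.481 × 20.96% / 12.67% = 0.7957
β_P = Σ w_i β_i = 0.13×-0.7009 + 0.23×2.6835 + 0.19×0.9149 + 0.27×1.8403 + 0.18×0.7957 = 1.3400
MRP = 11.2% − 4.5% = 6.70%
E(R_P) = R_f + β_P × MRP = 4.5% + 1.3400 × 6.7% = 13.48%

13.48%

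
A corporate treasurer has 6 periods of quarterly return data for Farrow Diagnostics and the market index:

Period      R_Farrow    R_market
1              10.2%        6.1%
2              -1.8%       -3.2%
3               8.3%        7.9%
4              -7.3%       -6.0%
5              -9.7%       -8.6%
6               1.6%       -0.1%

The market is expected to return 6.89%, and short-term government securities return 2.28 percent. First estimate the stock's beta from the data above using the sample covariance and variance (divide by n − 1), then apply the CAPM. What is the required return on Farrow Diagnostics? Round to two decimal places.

7.83%

Mean R_i = (10.2 − 1.8 + 8.3 − 7.3 − 9.7 + 1.6) / 6 = 0.2167%
Mean R_m = (6.1 − 3.2 + 7.9 − 6.0 − 8.6 − 0.1) / 6 = -0.6500%
Σ(R_i − R̄_i)(R_m − R̄_m) = 261.4550  ⇒  Cov = 261.4550 / 5 = 52.2910
Σ(R_m − R̄_m)² = 217.2950  ⇒  Var(R_m) = 217.2950 / 5 = 43.4590
β = Cov / Var(R_m) = 52.2910 / 43.4590 = 1.2032
MRP = 6.89% − 2.28% = 4.61%
E(R) = R_f + β × MRP = 2.28% + 1.2032 × 4.61% = 7.83%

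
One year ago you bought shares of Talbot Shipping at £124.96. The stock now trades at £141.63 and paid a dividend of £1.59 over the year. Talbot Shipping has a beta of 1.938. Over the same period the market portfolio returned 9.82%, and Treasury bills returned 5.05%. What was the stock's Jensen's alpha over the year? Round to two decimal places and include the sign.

+0.32%

Realised HPR = (P1 + D1 − P0) / P0 = (141.63 + 1.59 − 124.96) / 124.96 = 18.26 / 124.96 = 14.6127%
MRP = 9.82% − 5.05% = 4.77%
CAPM required = R_f + β·MRP = 5.05% + 1.938 × 4.77% = 14.29426%
α = realised − required = 14.6127% − 14.29426% = +0.32%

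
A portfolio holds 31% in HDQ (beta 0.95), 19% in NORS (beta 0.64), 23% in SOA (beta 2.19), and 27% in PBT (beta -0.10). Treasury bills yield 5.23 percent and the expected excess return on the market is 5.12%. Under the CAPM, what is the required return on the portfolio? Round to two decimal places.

β_P = Σ w_i β_i = 0.31×0.95 + 0.19×0.64 + 0.23×2.19 + 0.27×-0.10 = 0.8928
E(R_P) = R_f + β_P × MRP = 5.23% + 0.8928 × 5.12% = 9.80%

9.80%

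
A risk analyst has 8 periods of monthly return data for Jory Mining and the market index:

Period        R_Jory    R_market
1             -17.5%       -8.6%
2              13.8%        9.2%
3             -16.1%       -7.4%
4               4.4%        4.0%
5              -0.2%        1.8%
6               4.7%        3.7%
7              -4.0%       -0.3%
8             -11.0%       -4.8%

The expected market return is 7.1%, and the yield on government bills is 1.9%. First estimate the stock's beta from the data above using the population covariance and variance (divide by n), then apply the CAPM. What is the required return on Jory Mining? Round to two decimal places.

11.14%

Mean R_i = (-17.5 + 13.8 − 16.1 + 4.4 − 0.2 + 4.7 − 4.0 − 11.0) / 8 = -3.2375%
Mean R_m = (-8.6 + 9.2 − 7.4 + 4.0 + 1.8 + 3.7 − 0.3 − 4.8) / 8 = -0.3000%
Σ(R_i − R̄_i)(R_m − R̄_m) = 477.4600  ⇒  Cov = 477.4600 / 8 = 59.6825
Σ(R_m − R̄_m)² = 268.7000  ⇒  Var(R_m) = 268.7000 / 8 = 33.5875
β = Cov / Var(R_m) = 59.6825 / 33.5875 = 1.7769
MRP = 7.1% − 1.9% = 5.20%
E(R) = R_f + β × MRP = 1.9% + 1.7769 × 5.2% = 11.14%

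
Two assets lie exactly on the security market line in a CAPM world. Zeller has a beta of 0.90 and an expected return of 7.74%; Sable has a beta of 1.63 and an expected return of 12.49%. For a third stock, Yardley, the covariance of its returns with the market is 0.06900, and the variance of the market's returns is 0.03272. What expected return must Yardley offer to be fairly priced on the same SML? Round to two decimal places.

MRP = (12.49% − 7.74%) / (1.63 − 0.90) = 6.5068%
R_f = 7.74% − 0.90 × 6.5068% = 1.8839%
β_Yardley = Cov / Var(R_m) = 0.06900 / 0.03272 = 2.1088
E(R_Yardley) = R_f + β × MRP = 1.8839% + 2.1088 × 6.5068% = 15.61%

15.61%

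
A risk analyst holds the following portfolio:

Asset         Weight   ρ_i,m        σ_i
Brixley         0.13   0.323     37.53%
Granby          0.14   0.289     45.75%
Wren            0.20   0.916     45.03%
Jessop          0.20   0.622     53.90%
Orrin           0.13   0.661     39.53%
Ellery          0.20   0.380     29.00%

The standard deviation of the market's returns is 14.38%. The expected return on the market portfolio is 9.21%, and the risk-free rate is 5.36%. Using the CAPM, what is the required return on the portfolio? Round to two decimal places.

β_Brixley = 0.323 × 37.53% / 14.38% = 0.8430
β_Granby = 0.289 × 45.75% / 14.38% = 0.9195
β_Wren = 0.916 × 45.03% / 14.38% = 2.8684
β_Jessop = 0.622 × 53.90% / 14.38% = 2.3314
β_Orrin = 0.661 × 39.53% / 14.38% = 1.8171
β_Ellery = 0.380 × 29.00% / 14.38% = 0.7663
β_P = Σ w_i β_i = 0.13×0.8430 + 0.14×0.9195 + 0.20×2.8684 + 0.20×2.3314 + 0.13×1.8171 + 0.20×0.7663 = 1.6678
MRP = 9.21% − 5.36% = 3.85%
E(R_P) = R_f + β_P × MRP = 5.36% + 1.6678 × 3.85% = 11.78%

11.78%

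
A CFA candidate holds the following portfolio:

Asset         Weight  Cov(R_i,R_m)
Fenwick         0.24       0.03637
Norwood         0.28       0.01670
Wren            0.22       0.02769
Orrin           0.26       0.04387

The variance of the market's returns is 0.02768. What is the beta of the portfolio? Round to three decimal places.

β_Fenwick = 0.03637 / 0.02768 = 1.3139
β_Norwood = 0.01670 / 0.02768 = 0.6033
β_Wren = 0.02769 / 0.02768 = 1.0004
β_Orrin = 0.04387 / 0.02768 = 1.5849
β_P = Σ w_i β_i = 0.24×1.3139 + 0.28×0.6033 + 0.22×1.0004 + 0.26×1.5849 = 1.1164

1.116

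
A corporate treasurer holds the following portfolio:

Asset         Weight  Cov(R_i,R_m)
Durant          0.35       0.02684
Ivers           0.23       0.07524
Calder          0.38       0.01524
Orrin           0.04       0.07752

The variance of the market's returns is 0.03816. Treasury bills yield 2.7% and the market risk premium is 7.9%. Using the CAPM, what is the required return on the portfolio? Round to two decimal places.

10.07%

β_Durant = 0.02684 / 0.03816 = 0.7034
β_Ivers = 0.07524 / 0.03816 = 1.9717
β_Calder = 0.01524 / 0.03816 = 0.3994
β_Orrin = 0.07752 / 0.03816 = 2.0314
β_P = Σ w_i β_i = 0.35×0.7034 + 0.23×1.9717 + 0.38×0.3994 + 0.04×2.0314 = 0.9327
E(R_P) = R_f + β_P × MRP = 2.7% + 0.9327 × 7.9% = 10.07%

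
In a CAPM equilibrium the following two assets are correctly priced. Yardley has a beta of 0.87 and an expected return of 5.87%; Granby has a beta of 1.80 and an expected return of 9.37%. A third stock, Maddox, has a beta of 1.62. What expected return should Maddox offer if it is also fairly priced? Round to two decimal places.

MRP (SML slope) = (9.37% − 5.87%) / (1.80 − 0.87) = 3.50% / 0.93 = 3.7634%
R_f (intercept) = 5.87% − 0.87 × 3.7634% = 2.5958%
E(R_Maddox) = R_f + β × MRP = 2.5958% + 1.62 × 3.7634% = 8.69%

8.69%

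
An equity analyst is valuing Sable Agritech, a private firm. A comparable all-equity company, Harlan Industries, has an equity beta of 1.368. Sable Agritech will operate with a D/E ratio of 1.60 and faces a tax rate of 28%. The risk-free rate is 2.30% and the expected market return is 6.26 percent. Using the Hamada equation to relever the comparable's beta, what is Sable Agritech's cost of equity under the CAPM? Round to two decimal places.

13.96%

β_L = β_U × [1 + (1 − t)(D/E)] = 1.368 × [1 + (1 − 0.28) × 1.60]
    = 1.368 × [1 + 0.72 × 1.60] = 1.368 × 2.1520 = 2.9439
MRP = 6.26% − 2.30% = 3.96%
E(R) = R_f + β_L × MRP = 2.30% + 2.9439 × 3.96% = 13.96%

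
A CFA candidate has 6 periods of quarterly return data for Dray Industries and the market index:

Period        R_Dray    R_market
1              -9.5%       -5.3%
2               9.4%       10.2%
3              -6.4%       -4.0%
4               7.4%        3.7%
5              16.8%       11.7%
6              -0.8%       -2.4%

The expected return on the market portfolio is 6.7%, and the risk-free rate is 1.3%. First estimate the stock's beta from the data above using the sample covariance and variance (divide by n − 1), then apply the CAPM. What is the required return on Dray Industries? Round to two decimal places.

Mean R_i = (-9.5 + 9.4 − 6.4 + 7.4 + 16.8 − 0.8) / 6 = 2.8167%
Mean R_m = (-5.3 + 10.2 − 4.0 + 3.7 + 11.7 − 2.4) / 6 = 2.3167%
Σ(R_i − R̄_i)(R_m − R̄_m) = 358.5383  ⇒  Cov = 358.5383 / 5 = 71.7077
Σ(R_m − R̄_m)² = 272.2683  ⇒  Var(R_m) = 272.2683 / 5 = 54.4537
β = Cov / Var(R_m) = 71.7077 / 54.4537 = 1.3169
MRP = 6.7% − 1.3% = 5.40%
E(R) = R_f + β × MRP = 1.3% + 1.3169 × 5.4% = 8.41%

8.41%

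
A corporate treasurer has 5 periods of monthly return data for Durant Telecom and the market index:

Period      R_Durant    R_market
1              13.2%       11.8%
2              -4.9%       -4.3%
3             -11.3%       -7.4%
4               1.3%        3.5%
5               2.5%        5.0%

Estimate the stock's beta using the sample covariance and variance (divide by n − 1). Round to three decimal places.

Mean R_i = (13.2 − 4.9 − 11.3 + 1.3 + 2.5) / 5 = 0.1600%
Mean R_m = (11.8 − 4.3 − 7.4 + 3.5 + 5.0) / 5 = 1.7200%
Σ(R_i − R̄_i)(R_m − R̄_m) = 276.1240  ⇒  Cov = 276.1240 / 4 = 69.0310
Σ(R_m − R̄_m)² = 234.9480  ⇒  Var(R_m) = 234.9480 / 4 = 58.7370
β = Cov / Var(R_m) = 69.0310 / 58.7370 = 1.1753

1.175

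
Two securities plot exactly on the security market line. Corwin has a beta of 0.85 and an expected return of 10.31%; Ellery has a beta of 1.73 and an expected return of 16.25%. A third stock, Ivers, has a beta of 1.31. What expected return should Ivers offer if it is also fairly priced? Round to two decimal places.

MRP (SML slope) = (16.25% − 10.31%) / (1.73 − 0.85) = 5.94% / 0.88 = 6.7500%
R_f (intercept) = 10.31% − 0.85 × 6.7500% = 4.5725%
E(R_Ivers) = R_f + β × MRP = 4.5725% + 1.31 × 6.7500% = 13.42%

13.42%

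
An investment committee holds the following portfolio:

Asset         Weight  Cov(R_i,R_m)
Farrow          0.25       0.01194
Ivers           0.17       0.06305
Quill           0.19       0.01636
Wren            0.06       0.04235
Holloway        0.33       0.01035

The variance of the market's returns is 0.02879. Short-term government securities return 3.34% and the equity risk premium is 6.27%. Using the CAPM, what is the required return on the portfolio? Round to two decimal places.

β_Farrow = 0.01194 / 0.02879 = 0.4147
β_Ivers = 0.06305 / 0.02879 = 2.1900
β_Quill = 0.01636 / 0.02879 = 0.5683
β_Wren = 0.04235 / 0.02879 = 1.4710
β_Holloway = 0.01035 / 0.02879 = 0.3595
β_P = Σ w_i β_i = 0.25×0.4147 + 0.17×2.1900 + 0.19×0.5683 + 0.06×1.4710 + 0.33×0.3595 = 0.7908
E(R_P) = R_f + β_P × MRP = 3.34% + 0.7908 × 6.27% = 8.30%

8.30%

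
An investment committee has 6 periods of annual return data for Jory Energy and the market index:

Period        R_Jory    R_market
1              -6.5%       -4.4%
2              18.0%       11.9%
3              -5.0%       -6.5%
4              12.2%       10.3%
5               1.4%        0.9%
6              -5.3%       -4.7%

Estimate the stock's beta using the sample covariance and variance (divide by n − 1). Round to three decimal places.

1.266

Mean R_i = (-6.5 + 18.0 − 5.0 + 12.2 + 1.4 − 5.3) / 6 = 2.4667%
Mean R_m = (-4.4 + 11.9 − 6.5 + 10.3 + 0.9 − 4.7) / 6 = 1.2500%
Σ(R_i − R̄_i)(R_m − R̄_m) = 408.6300  ⇒  Cov = 408.6300 / 5 = 81.7260
Σ(R_m − R̄_m)² = 322.8350  ⇒  Var(R_m) = 322.8350 / 5 = 64.5670
β = Cov / Var(R_m) = 81.7260 / 64.5670 = 1.2658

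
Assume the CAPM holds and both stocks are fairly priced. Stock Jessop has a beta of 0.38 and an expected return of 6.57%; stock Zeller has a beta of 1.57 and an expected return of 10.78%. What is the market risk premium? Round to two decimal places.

Both satisfy E(R) = R_f + β·MRP, so the slope of the SML is
MRP = (10.78% − 6.57%) / (1.57 − 0.38) = 4.21% / 1.19 = 3.5378%

3.54%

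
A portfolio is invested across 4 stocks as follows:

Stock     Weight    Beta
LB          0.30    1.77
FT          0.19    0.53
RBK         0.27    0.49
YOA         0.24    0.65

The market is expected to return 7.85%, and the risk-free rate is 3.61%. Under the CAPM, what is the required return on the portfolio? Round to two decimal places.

β_P = Σ w_i β_i = 0.30×1.77 + 0.19×0.53 + 0.27×0.49 + 0.24×0.65 = 0.9200
MRP = 7.85% − 3.61% = 4.24%
E(R_P) = R_f + β_P × MRP = 3.61% + 0.9200 × 4.24% = 7.51%

7.51%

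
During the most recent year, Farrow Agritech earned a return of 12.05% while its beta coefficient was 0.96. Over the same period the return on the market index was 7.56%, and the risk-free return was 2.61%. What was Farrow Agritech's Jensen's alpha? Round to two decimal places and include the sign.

+4.69%

Market excess return = 7.56% − 2.61% = 4.95%
CAPM benchmark = R_f + β(R_m − R_f) = 2.61% + 0.96 × 4.95% = 7.3620%
α = actual − benchmark = 12.05% − 7.3620% = +4.69%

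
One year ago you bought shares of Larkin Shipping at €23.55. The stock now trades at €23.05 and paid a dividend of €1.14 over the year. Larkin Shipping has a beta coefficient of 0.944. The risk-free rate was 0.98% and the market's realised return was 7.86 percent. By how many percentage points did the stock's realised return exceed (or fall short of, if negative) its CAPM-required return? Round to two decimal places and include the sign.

-4.76%

Realised HPR = (P1 + D1 − P0) / P0 = (23.05 + 1.14 − 23.55) / 23.55 = 0.64 / 23.55 = 2.7176%
MRP = 7.86% − 0.98% = 6.88%
CAPM required = R_f + β·MRP = 0.98% + 0.944 × 6.88% = 7.47472%
α = realised − required = 2.7176% − 7.47472% = -4.76%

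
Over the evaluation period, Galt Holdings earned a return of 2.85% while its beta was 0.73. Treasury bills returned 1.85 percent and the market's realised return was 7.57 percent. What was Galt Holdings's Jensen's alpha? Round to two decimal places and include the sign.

Market excess return = 7.57% − 1.85% = 5.72%
CAPM benchmark = R_f + β(R_m − R_f) = 1.85% + 0.73 × 5.72% = 6.0256%
α = actual − benchmark = 2.85% − 6.0256% = -3.18%

-3.18%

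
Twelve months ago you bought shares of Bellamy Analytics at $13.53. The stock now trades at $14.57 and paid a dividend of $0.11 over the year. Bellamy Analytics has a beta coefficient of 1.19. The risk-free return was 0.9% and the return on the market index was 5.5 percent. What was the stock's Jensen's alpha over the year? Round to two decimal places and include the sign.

+2.13%

Realised HPR = (P1 + D1 − P0) / P0 = (14.57 + 0.11 − 13.53) / 13.53 = 1.15 / 13.53 = 8.4996%
MRP = 5.5% − 0.9% = 4.60%
CAPM required = R_f + β·MRP = 0.9% + 1.19 × 4.6% = 6.3740%
α = realised − required = 8.4996% − 6.3740% = +2.13%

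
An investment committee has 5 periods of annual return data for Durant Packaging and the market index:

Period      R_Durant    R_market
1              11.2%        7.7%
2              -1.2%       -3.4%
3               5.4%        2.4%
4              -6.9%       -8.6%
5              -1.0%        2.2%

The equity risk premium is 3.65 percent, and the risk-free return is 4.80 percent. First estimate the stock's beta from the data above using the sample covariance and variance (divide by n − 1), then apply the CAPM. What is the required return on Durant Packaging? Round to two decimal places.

8.56%

Mean R_i = (11.2 − 1.2 + 5.4 − 6.9 − 1.0) / 5 = 1.5000%
Mean R_m = (7.7 − 3.4 + 2.4 − 8.6 + 2.2) / 5 = 0.0600%
Σ(R_i − R̄_i)(R_m − R̄_m) = 159.9700  ⇒  Cov = 159.9700 / 4 = 39.9925
Σ(R_m − R̄_m)² = 155.3920  ⇒  Var(R_m) = 155.3920 / 4 = 38.8480
β = Cov / Var(R_m) = 39.9925 / 38.8480 = 1.0295
E(R) = R_f + β × MRP = 4.80% + 1.0295 × 3.65% = 8.56%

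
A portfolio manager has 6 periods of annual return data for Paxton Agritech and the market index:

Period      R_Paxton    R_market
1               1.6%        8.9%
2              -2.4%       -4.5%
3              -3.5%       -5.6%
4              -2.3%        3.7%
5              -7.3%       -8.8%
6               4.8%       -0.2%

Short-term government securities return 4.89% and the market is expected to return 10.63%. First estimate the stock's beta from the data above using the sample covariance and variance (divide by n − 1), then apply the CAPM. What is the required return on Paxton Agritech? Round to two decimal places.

7.28%

Mean R_i = (1.6 − 2.4 − 3.5 − 2.3 − 7.3 + 4.8) / 6 = -1.5167%
Mean R_m = (8.9 − 4.5 − 5.6 + 3.7 − 8.8 − 0.2) / 6 = -1.0833%
Σ(R_i − R̄_i)(R_m − R̄_m) = 89.5517  ⇒  Cov = 89.5517 / 5 = 17.9103
Σ(R_m − R̄_m)² = 214.9483  ⇒  Var(R_m) = 214.9483 / 5 = 42.9897
β = Cov / Var(R_m) = 17.9103 / 42.9897 = 0.4166
MRP = 10.63% − 4.89% = 5.74%
E(R) = R_f + β × MRP = 4.89% + 0.4166 × 5.74% = 7.28%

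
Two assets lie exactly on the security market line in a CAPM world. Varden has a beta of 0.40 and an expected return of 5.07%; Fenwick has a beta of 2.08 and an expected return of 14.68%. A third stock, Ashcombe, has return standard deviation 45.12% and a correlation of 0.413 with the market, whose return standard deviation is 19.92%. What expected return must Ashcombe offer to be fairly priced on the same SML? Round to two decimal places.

MRP = (14.68% − 5.07%) / (2.08 − 0.40) = 5.7202%
R_f = 5.07% − 0.40 × 5.7202% = 2.7819%
β_Ashcombe = ρ·σ_i/σ_m = 0.413 × 45.12 / 19.92 = 0.9355
E(R_Ashcombe) = R_f + β × MRP = 2.7819% + 0.9355 × 5.7202% = 8.13%

8.13%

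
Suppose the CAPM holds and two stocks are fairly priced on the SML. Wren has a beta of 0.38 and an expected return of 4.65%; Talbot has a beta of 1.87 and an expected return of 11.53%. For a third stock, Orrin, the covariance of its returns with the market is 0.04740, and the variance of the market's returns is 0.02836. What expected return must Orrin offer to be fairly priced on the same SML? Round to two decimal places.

10.61%

MRP = (11.53% − 4.65%) / (1.87 − 0.38) = 4.6174%
R_f = 4.65% − 0.38 × 4.6174% = 2.8954%
β_Orrin = Cov / Var(R_m) = 0.04740 / 0.02836 = 1.6714
E(R_Orrin) = R_f + β × MRP = 2.8954% + 1.6714 × 4.6174% = 10.61%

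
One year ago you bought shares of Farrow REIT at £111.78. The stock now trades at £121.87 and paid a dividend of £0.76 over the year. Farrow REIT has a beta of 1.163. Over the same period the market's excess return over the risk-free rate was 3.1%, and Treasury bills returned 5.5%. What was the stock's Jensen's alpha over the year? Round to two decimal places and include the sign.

+0.60%

Realised HPR = (P1 + D1 − P0) / P0 = (121.87 + 0.76 − 111.78) / 111.78 = 10.85 / 111.78 = 9.7066%
CAPM required = R_f + β·MRP = 5.5% + 1.163 × 3.1% = 9.1053%
α = realised − required = 9.7066% − 9.1053% = +0.60%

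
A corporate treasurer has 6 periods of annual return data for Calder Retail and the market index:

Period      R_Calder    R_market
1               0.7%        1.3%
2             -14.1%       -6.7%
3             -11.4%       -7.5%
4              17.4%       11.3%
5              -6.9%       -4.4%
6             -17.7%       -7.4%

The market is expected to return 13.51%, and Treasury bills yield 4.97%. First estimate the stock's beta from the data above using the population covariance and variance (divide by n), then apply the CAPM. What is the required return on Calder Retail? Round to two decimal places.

19.50%

Mean R_i = (0.7 − 14.1 − 11.4 + 17.4 − 6.9 − 17.7) / 6 = -5.3333%
Mean R_m = (1.3 − 6.7 − 7.5 + 11.3 − 4.4 − 7.4) / 6 = -2.2333%
Σ(R_i − R̄_i)(R_m − R̄_m) = 467.3733  ⇒  Cov = 467.3733 / 6 = 77.8956
Σ(R_m − R̄_m)² = 274.7133  ⇒  Var(R_m) = 274.7133 / 6 = 45.7856
β = Cov / Var(R_m) = 77.8956 / 45.7856 = 1.7013
MRP = 13.51% − 4.97% = 8.54%
E(R) = R_f + β × MRP = 4.97% + 1.7013 × 8.54% = 19.50%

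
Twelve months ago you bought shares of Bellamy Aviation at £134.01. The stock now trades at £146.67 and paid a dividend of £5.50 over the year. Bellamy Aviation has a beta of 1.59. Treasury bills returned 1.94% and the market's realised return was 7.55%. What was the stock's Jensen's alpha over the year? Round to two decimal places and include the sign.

+2.69%

Realised HPR = (P1 + D1 − P0) / P0 = (146.67 + 5.50 − 134.01) / 134.01 = 18.16 / 134.01 = 13.5512%
MRP = 7.55% − 1.94% = 5.61%
CAPM required = R_f + β·MRP = 1.94% + 1.59 × 5.61% = 10.8599%
α = realised − required = 13.5512% − 10.8599% = +2.69%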